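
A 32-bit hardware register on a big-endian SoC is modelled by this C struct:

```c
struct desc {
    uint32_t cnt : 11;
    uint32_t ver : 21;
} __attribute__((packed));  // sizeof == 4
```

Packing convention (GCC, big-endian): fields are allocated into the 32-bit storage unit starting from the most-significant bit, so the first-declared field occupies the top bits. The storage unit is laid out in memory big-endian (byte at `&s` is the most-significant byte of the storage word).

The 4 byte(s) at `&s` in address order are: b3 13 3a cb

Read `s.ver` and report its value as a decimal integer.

1260235

[0]=0xb3 [1]=0x13 [2]=0x3a [3]=0xcb (big-endian) → word 0xb3133acb
cnt:11 @ bit 21 → (0xb3133acb>>21)&0x7ff = 0x598
ver:21 @ bit 0 → (0xb3133acb>>0)&0x1fffff = 0x133acb  ←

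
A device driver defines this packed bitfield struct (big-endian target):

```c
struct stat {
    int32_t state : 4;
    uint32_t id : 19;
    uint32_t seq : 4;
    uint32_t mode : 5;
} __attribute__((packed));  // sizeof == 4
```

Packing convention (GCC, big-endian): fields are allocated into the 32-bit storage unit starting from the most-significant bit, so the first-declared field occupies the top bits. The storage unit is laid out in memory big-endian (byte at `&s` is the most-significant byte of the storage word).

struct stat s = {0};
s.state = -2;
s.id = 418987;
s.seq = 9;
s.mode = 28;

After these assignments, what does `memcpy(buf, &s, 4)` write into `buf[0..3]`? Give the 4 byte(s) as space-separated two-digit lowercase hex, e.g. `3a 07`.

[28+:4] state=-2 & 0xf = 0xe; word=0xe0000000
[9+:19] id=418987 & 0x7ffff = 0x664ab; word=0xecc95600
[5+:4] seq=9 & 0xf = 0x9; word=0xecc95720
[0+:5] mode=28 & 0x1f = 0x1c; word=0xecc9573c
word = 0xecc9573c → big-endian bytes:
  [0]=0xec  [1]=0xc9  [2]=0x57  [3]=0x3c

ec c9 57 3c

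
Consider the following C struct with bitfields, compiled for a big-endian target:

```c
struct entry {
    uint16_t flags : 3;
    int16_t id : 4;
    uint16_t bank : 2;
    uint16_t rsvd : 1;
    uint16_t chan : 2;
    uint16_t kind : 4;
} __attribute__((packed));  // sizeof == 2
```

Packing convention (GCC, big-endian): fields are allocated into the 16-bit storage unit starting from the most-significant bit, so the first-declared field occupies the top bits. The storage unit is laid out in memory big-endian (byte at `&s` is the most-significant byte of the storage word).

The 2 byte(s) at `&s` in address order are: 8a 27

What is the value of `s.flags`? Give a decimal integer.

[0]=0x8a [1]=0x27 (big-endian) → word 0x8a27
flags:3 @ bit 13 → (0x8a27>>13)&0x7 = 0x4  ←
id:4 @ bit 9 → (0x8a27>>9)&0xf = 0x5
bank:2 @ bit 7 → (0x8a27>>7)&0x3 = 0x0
rsvd:1 @ bit 6 → (0x8a27>>6)&0x1 = 0x0
chan:2 @ bit 4 → (0x8a27>>4)&0x3 = 0x2
kind:4 @ bit 0 → (0x8a27>>0)&0xf = 0x7

4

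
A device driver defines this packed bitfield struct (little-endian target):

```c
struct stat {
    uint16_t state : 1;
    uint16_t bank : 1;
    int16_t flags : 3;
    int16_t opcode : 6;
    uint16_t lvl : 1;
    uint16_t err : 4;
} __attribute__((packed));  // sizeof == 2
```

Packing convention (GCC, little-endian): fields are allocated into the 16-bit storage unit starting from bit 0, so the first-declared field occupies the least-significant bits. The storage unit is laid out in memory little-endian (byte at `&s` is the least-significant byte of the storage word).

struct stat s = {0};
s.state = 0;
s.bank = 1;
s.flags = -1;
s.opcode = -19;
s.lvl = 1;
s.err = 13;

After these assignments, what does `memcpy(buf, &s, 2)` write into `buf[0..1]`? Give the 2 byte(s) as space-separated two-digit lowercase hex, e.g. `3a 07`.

be dd

state:1 = 0 → 0x0 << 0 → word 0x0000
bank:1 = 1 → 0x1 << 1 → word 0x0002
flags:3 = -1 → 0x7 << 2 → word 0x001e
opcode:6 = -19 → 0x2d << 5 → word 0x05be
lvl:1 = 1 → 0x1 << 11 → word 0x0dbe
err:4 = 13 → 0xd << 12 → word 0xddbe
word = 0xddbe → little-endian bytes:
  [0]=0xbe  [1]=0xdd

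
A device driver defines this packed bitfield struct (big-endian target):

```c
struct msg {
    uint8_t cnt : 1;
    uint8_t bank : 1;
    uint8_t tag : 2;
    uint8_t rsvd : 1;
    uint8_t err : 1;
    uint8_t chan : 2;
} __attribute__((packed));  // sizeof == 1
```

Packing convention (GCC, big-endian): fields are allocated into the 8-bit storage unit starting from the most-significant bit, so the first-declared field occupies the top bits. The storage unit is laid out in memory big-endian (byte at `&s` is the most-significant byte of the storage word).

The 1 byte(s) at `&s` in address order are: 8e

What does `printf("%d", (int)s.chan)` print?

2

[0]=0x8e (big-endian) → word 0x8e
cnt:1 @ bit 7 → (0x8e>>7)&0x1 = 0x1
bank:1 @ bit 6 → (0x8e>>6)&0x1 = 0x0
tag:2 @ bit 4 → (0x8e>>4)&0x3 = 0x0
rsvd:1 @ bit 3 → (0x8e>>3)&0x1 = 0x1
err:1 @ bit 2 → (0x8e>>2)&0x1 = 0x1
chan:2 @ bit 0 → (0x8e>>0)&0x3 = 0x2  ←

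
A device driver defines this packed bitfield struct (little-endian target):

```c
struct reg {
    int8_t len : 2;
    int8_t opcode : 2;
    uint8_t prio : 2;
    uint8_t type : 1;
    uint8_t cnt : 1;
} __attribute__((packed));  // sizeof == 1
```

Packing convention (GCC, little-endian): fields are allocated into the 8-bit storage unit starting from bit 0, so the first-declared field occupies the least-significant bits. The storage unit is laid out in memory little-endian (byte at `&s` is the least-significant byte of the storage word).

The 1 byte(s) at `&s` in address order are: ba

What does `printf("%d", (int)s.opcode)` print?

[0]=0xba (little-endian) → word 0xba
len [0+:2] = (word>>0) & 0x3 = 2
opcode [2+:2] = (word>>2) & 0x3 = 2  ←
prio [4+:2] = (word>>4) & 0x3 = 3
type [6+:1] = (word>>6) & 0x1 = 0
cnt [7+:1] = (word>>7) & 0x1 = 1
opcode signed 2b, MSB=1: 2 - 4 = -2

-2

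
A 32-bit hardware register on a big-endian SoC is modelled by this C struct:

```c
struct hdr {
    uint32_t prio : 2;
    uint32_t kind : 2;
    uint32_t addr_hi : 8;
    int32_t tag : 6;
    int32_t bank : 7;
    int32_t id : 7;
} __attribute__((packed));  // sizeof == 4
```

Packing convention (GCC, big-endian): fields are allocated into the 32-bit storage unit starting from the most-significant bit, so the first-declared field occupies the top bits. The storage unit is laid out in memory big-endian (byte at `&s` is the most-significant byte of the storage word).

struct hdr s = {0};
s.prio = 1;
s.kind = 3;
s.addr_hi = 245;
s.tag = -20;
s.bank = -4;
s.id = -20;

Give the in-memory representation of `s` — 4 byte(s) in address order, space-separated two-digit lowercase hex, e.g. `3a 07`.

[30+:2] prio=1 & 0x3 = 0x1; word=0x40000000
[28+:2] kind=3 & 0x3 = 0x3; word=0x70000000
[20+:8] addr_hi=245 & 0xff = 0xf5; word=0x7f500000
[14+:6] tag=-20 & 0x3f = 0x2c; word=0x7f5b0000
[7+:7] bank=-4 & 0x7f = 0x7c; word=0x7f5b3e00
[0+:7] id=-20 & 0x7f = 0x6c; word=0x7f5b3e6c
word = 0x7f5b3e6c → big-endian bytes:
  [0]=0x7f  [1]=0x5b  [2]=0x3e  [3]=0x6c

7f 5b 3e 6c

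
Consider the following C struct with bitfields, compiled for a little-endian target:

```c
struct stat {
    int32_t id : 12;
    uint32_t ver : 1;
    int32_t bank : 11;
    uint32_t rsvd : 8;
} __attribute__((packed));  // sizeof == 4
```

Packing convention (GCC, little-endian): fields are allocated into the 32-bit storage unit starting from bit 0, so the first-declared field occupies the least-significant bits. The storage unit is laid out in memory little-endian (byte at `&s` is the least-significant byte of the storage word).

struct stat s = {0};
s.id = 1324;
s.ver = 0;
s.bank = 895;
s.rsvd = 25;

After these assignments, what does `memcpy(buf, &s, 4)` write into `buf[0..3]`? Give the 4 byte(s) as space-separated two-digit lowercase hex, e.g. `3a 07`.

[0+:12] id=1324 & 0xfff = 0x52c; word=0x0000052c
[12+:1] ver=0 & 0x1 = 0x0; word=0x0000052c
[13+:11] bank=895 & 0x7ff = 0x37f; word=0x006fe52c
[24+:8] rsvd=25 & 0xff = 0x19; word=0x196fe52c
word = 0x196fe52c → little-endian bytes:
  [0]=0x2c  [1]=0xe5  [2]=0x6f  [3]=0x19

2c e5 6f 19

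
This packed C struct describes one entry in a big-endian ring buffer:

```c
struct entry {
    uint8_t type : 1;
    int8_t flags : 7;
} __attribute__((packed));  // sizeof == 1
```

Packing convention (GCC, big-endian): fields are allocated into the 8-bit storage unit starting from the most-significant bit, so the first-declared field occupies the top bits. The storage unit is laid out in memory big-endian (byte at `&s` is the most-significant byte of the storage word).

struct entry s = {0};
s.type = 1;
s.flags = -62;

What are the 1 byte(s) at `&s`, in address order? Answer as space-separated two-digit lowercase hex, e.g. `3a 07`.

[7+:1] type=1 & 0x1 = 0x1; word=0x80
[0+:7] flags=-62 & 0x7f = 0x42; word=0xc2
word = 0xc2 → big-endian bytes:
  [0]=0xc2

c2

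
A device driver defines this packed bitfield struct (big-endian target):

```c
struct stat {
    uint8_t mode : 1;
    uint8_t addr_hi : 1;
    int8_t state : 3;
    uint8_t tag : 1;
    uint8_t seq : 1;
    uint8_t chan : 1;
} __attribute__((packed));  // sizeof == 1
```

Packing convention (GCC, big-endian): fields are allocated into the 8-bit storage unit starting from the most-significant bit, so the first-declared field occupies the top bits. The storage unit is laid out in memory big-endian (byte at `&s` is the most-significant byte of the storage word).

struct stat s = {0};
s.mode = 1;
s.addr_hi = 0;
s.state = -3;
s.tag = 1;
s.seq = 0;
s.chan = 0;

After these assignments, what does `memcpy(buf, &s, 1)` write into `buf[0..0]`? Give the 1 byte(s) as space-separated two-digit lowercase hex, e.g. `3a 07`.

ac

mode (1b) val=1 bits=0x1 at bit 7: 0x80
addr_hi (1b) val=0 bits=0x0 at bit 6: 0x80
state (3b) val=-3 bits=0x5 at bit 3: 0xa8
tag (1b) val=1 bits=0x1 at bit 2: 0xac
seq (1b) val=0 bits=0x0 at bit 1: 0xac
chan (1b) val=0 bits=0x0 at bit 0: 0xac
word = 0xac → big-endian bytes:
  [0]=0xac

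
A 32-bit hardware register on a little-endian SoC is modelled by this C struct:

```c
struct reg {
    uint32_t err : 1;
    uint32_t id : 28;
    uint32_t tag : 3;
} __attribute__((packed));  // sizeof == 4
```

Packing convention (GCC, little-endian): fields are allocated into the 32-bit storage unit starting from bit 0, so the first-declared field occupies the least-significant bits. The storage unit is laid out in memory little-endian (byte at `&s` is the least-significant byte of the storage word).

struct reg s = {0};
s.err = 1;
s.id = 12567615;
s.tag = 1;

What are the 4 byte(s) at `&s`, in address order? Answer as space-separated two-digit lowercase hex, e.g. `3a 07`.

[0+:1] err=1 & 0x1 = 0x1; word=0x00000001
[1+:28] id=12567615 & 0xfffffff = 0xbfc43f; word=0x017f887f
[29+:3] tag=1 & 0x7 = 0x1; word=0x217f887f
word = 0x217f887f → little-endian bytes:
  [0]=0x7f  [1]=0x88  [2]=0x7f  [3]=0x21

7f 88 7f 21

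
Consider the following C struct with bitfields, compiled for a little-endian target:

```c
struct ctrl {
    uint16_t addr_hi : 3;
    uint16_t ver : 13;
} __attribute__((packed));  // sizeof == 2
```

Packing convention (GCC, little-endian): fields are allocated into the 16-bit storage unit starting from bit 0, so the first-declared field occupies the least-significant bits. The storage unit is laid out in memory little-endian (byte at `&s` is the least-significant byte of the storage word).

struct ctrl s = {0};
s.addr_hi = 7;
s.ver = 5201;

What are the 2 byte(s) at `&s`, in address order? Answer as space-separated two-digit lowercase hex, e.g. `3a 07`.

8f a2

addr_hi (3b) val=7 bits=0x7 at bit 0: 0x0007
ver (13b) val=5201 bits=0x1451 at bit 3: 0xa28f
word = 0xa28f → little-endian bytes:
  [0]=0x8f  [1]=0xa2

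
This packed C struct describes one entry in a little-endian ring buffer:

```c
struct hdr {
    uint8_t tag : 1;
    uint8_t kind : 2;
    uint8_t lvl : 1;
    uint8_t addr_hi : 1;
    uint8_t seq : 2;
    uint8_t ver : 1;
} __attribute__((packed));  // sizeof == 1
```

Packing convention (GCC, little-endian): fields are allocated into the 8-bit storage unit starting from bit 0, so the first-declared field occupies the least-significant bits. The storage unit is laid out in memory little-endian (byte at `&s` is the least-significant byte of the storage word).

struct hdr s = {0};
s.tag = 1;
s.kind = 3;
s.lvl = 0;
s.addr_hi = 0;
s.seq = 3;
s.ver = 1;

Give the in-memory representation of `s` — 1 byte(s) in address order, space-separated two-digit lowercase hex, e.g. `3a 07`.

e7

[0+:1] tag=1 & 0x1 = 0x1; word=0x01
[1+:2] kind=3 & 0x3 = 0x3; word=0x07
[3+:1] lvl=0 & 0x1 = 0x0; word=0x07
[4+:1] addr_hi=0 & 0x1 = 0x0; word=0x07
[5+:2] seq=3 & 0x3 = 0x3; word=0x67
[7+:1] ver=1 & 0x1 = 0x1; word=0xe7
word = 0xe7 → little-endian bytes:
  [0]=0xe7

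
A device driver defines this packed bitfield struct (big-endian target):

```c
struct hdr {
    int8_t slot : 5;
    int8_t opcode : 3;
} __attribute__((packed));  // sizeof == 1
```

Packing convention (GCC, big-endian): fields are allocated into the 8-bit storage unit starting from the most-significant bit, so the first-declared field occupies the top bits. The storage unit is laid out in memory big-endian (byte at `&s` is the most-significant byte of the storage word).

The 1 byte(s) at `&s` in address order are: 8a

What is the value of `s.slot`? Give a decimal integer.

[0]=0x8a (big-endian) → word 0x8a
slot [3+:5] = (word>>3) & 0x1f = 17  ←
opcode [0+:3] = (word>>0) & 0x7 = 2
slot signed 5b, MSB=1: 17 - 32 = -15

-15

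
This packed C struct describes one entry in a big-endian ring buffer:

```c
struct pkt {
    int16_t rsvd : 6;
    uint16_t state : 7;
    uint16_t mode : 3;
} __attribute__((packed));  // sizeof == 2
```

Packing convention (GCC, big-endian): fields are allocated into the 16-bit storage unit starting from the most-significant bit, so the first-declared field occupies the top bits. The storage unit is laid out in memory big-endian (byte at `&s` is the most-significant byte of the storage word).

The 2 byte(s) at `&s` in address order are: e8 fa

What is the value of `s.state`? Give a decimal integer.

[0]=0xe8 [1]=0xfa (big-endian) → word 0xe8fa
rsvd [10+:6] = (word>>10) & 0x3f = 58
state [3+:7] = (word>>3) & 0x7f = 31  ←
mode [0+:3] = (word>>0) & 0x7 = 2

31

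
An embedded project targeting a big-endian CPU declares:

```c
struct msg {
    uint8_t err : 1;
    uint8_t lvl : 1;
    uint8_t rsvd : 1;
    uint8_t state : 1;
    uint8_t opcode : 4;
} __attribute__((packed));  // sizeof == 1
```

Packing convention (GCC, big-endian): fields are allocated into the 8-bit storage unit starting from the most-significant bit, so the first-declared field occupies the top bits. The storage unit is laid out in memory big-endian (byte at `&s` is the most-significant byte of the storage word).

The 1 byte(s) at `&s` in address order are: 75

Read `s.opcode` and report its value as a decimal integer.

[0]=0x75 (big-endian) → word 0x75
err [7+:1] = (word>>7) & 0x1 = 0
lvl [6+:1] = (word>>6) & 0x1 = 1
rsvd [5+:1] = (word>>5) & 0x1 = 1
state [4+:1] = (word>>4) & 0x1 = 1
opcode [0+:4] = (word>>0) & 0xf = 5  ←

5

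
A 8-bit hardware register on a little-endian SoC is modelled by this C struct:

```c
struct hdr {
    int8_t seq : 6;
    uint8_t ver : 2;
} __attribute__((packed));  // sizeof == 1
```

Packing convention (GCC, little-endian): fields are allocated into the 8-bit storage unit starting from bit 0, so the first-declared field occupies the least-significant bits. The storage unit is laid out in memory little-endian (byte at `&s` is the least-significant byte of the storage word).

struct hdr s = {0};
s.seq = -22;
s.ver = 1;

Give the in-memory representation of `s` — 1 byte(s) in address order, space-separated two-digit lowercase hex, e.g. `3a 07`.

[0+:6] seq=-22 & 0x3f = 0x2a; word=0x2a
[6+:2] ver=1 & 0x3 = 0x1; word=0x6a
word = 0x6a → little-endian bytes:
  [0]=0x6a

6a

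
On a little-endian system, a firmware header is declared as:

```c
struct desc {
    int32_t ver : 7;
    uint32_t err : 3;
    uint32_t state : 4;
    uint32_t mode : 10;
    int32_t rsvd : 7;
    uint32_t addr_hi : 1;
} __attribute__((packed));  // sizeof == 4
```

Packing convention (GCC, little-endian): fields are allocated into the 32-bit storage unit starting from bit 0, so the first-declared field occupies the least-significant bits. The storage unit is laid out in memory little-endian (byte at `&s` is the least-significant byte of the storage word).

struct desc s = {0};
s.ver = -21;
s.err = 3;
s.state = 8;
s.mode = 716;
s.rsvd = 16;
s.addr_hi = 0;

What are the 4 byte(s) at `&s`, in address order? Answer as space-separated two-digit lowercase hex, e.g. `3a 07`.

eb 21 b3 10

ver (7b) val=-21 bits=0x6b at bit 0: 0x0000006b
err (3b) val=3 bits=0x3 at bit 7: 0x000001eb
state (4b) val=8 bits=0x8 at bit 10: 0x000021eb
mode (10b) val=716 bits=0x2cc at bit 14: 0x00b321eb
rsvd (7b) val=16 bits=0x10 at bit 24: 0x10b321eb
addr_hi (1b) val=0 bits=0x0 at bit 31: 0x10b321eb
word = 0x10b321eb → little-endian bytes:
  [0]=0xeb  [1]=0x21  [2]=0xb3  [3]=0x10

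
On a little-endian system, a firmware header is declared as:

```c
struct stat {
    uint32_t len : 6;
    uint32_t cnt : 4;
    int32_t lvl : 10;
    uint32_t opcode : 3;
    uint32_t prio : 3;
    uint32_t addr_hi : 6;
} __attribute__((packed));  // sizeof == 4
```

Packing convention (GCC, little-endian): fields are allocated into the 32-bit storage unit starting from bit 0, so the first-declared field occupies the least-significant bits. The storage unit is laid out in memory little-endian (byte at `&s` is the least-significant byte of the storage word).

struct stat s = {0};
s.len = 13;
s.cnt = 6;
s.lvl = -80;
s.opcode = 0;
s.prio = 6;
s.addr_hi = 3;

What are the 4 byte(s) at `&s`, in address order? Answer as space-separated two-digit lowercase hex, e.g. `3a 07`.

8d c1 0e 0f

[0+:6] len=13 & 0x3f = 0xd; word=0x0000000d
[6+:4] cnt=6 & 0xf = 0x6; word=0x0000018d
[10+:10] lvl=-80 & 0x3ff = 0x3b0; word=0x000ec18d
[20+:3] opcode=0 & 0x7 = 0x0; word=0x000ec18d
[23+:3] prio=6 & 0x7 = 0x6; word=0x030ec18d
[26+:6] addr_hi=3 & 0x3f = 0x3; word=0x0f0ec18d
word = 0x0f0ec18d → little-endian bytes:
  [0]=0x8d  [1]=0xc1  [2]=0x0e  [3]=0x0f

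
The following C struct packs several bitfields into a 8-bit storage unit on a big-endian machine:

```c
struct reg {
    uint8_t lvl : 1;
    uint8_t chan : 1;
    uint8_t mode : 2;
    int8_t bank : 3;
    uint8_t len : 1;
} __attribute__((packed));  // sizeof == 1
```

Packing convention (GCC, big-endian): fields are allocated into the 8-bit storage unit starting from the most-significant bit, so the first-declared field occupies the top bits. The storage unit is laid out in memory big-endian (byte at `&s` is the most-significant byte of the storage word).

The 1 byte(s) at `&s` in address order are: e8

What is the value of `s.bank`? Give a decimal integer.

-4

[0]=0xe8 (big-endian) → word 0xe8
lvl:1 @ bit 7 → (0xe8>>7)&0x1 = 0x1
chan:1 @ bit 6 → (0xe8>>6)&0x1 = 0x1
mode:2 @ bit 4 → (0xe8>>4)&0x3 = 0x2
bank:3 @ bit 1 → (0xe8>>1)&0x7 = 0x4  ←
len:1 @ bit 0 → (0xe8>>0)&0x1 = 0x0
bank signed 3b, MSB=1: 4 - 8 = -4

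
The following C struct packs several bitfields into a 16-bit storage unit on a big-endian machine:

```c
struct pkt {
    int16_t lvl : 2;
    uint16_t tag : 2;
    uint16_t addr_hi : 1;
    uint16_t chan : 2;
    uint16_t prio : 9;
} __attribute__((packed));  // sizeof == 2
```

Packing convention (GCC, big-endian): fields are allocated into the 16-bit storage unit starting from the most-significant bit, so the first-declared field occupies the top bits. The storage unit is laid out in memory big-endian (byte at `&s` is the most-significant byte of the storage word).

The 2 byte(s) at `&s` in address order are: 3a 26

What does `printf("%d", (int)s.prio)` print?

38

[0]=0x3a [1]=0x26 (big-endian) → word 0x3a26
lvl [14+:2] = (word>>14) & 0x3 = 0
tag [12+:2] = (word>>12) & 0x3 = 3
addr_hi [11+:1] = (word>>11) & 0x1 = 1
chan [9+:2] = (word>>9) & 0x3 = 1
prio [0+:9] = (word>>0) & 0x1ff = 38  ←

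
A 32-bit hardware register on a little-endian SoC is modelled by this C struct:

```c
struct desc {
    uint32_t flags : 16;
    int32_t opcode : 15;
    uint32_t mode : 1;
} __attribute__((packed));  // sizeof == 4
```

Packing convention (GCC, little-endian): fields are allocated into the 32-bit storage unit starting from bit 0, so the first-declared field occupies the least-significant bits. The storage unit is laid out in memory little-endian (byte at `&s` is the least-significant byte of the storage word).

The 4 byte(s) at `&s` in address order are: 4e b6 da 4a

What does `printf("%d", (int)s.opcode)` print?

[0]=0x4e [1]=0xb6 [2]=0xda [3]=0x4a (little-endian) → word 0x4adab64e
flags [0+:16] = (word>>0) & 0xffff = 46670
opcode [16+:15] = (word>>16) & 0x7fff = 19162  ←
mode [31+:1] = (word>>31) & 0x1 = 0
opcode signed 15b, MSB=1: 19162 - 32768 = -13606

-13606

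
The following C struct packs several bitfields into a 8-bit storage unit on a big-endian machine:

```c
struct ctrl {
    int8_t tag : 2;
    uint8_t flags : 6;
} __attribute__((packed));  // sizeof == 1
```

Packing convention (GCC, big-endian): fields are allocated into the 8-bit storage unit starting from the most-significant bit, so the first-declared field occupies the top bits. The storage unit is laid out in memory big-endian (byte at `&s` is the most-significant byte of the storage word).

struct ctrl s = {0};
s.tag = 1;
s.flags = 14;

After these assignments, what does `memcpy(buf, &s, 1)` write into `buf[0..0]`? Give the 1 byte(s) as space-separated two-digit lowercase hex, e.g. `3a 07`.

4e

tag:2 = 1 → 0x1 << 6 → word 0x40
flags:6 = 14 → 0xe << 0 → word 0x4e
word = 0x4e → big-endian bytes:
  [0]=0x4e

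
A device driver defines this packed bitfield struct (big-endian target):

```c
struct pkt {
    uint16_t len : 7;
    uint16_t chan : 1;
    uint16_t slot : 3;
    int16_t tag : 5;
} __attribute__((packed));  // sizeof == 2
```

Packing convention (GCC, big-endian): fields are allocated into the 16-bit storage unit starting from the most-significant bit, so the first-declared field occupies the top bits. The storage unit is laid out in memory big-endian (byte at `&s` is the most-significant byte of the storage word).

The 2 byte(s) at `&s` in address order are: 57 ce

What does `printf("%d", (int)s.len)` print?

[0]=0x57 [1]=0xce (big-endian) → word 0x57ce
len:7 @ bit 9 → (0x57ce>>9)&0x7f = 0x2b  ←
chan:1 @ bit 8 → (0x57ce>>8)&0x1 = 0x1
slot:3 @ bit 5 → (0x57ce>>5)&0x7 = 0x6
tag:5 @ bit 0 → (0x57ce>>0)&0x1f = 0xe

43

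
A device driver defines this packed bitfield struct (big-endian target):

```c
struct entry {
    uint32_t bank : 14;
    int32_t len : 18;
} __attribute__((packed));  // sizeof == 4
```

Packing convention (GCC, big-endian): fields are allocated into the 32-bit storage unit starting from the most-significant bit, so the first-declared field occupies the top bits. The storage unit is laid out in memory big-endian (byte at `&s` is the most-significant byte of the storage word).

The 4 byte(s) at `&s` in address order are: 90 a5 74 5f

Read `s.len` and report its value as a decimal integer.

[0]=0x90 [1]=0xa5 [2]=0x74 [3]=0x5f (big-endian) → word 0x90a5745f
bank:14 @ bit 18 → (0x90a5745f>>18)&0x3fff = 0x2429
len:18 @ bit 0 → (0x90a5745f>>0)&0x3ffff = 0x1745f  ←
len signed 18b, MSB=0: value = 95327

95327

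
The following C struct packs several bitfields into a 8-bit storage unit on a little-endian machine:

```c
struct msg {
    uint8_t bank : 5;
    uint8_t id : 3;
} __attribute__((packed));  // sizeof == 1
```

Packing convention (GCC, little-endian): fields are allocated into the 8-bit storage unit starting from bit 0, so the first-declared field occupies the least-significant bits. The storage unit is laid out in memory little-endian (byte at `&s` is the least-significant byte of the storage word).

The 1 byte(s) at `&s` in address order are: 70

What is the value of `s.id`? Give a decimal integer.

[0]=0x70 (little-endian) → word 0x70
bank [0+:5] = (word>>0) & 0x1f = 16
id [5+:3] = (word>>5) & 0x7 = 3  ←

3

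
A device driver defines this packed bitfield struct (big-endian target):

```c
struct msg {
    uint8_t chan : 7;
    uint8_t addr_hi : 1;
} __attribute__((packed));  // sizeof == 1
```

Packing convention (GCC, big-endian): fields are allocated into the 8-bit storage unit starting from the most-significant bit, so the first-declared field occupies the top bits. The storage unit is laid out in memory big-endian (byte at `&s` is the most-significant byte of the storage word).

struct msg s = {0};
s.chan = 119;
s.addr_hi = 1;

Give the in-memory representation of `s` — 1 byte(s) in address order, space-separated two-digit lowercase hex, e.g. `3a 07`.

[1+:7] chan=119 & 0x7f = 0x77; word=0xee
[0+:1] addr_hi=1 & 0x1 = 0x1; word=0xef
word = 0xef → big-endian bytes:
  [0]=0xef

ef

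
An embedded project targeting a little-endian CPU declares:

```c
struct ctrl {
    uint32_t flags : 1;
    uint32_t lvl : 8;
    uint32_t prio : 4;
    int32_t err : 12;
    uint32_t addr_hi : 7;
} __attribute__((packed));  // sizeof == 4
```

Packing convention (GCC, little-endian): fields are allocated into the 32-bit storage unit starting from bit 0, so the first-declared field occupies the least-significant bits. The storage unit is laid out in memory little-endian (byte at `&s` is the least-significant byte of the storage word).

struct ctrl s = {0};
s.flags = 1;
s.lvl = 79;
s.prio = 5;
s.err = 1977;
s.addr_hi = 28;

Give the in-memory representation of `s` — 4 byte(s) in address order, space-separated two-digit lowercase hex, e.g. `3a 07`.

[0+:1] flags=1 & 0x1 = 0x1; word=0x00000001
[1+:8] lvl=79 & 0xff = 0x4f; word=0x0000009f
[9+:4] prio=5 & 0xf = 0x5; word=0x00000a9f
[13+:12] err=1977 & 0xfff = 0x7b9; word=0x00f72a9f
[25+:7] addr_hi=28 & 0x7f = 0x1c; word=0x38f72a9f
word = 0x38f72a9f → little-endian bytes:
  [0]=0x9f  [1]=0x2a  [2]=0xf7  [3]=0x38

9f 2a f7 38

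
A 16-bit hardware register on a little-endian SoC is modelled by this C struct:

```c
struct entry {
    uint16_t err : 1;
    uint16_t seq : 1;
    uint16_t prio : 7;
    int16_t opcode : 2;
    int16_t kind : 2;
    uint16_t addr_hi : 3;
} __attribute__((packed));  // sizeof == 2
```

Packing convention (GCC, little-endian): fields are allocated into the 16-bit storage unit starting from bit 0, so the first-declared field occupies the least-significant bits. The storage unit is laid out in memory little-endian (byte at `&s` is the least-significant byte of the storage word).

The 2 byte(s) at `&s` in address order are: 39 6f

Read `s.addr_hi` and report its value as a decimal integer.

3

[0]=0x39 [1]=0x6f (little-endian) → word 0x6f39
err [0+:1] = (word>>0) & 0x1 = 1
seq [1+:1] = (word>>1) & 0x1 = 0
prio [2+:7] = (word>>2) & 0x7f = 78
opcode [9+:2] = (word>>9) & 0x3 = 3
kind [11+:2] = (word>>11) & 0x3 = 1
addr_hi [13+:3] = (word>>13) & 0x7 = 3  ←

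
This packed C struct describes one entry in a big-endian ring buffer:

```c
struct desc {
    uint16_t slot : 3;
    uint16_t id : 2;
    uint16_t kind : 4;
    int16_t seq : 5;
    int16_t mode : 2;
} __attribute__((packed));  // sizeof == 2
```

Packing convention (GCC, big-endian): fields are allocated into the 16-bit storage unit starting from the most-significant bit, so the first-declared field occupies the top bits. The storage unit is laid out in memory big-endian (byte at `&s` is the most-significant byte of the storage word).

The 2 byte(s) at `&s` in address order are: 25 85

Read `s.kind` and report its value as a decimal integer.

[0]=0x25 [1]=0x85 (big-endian) → word 0x2585
slot [13+:3] = (word>>13) & 0x7 = 1
id [11+:2] = (word>>11) & 0x3 = 0
kind [7+:4] = (word>>7) & 0xf = 11  ←
seq [2+:5] = (word>>2) & 0x1f = 1
mode [0+:2] = (word>>0) & 0x3 = 1

11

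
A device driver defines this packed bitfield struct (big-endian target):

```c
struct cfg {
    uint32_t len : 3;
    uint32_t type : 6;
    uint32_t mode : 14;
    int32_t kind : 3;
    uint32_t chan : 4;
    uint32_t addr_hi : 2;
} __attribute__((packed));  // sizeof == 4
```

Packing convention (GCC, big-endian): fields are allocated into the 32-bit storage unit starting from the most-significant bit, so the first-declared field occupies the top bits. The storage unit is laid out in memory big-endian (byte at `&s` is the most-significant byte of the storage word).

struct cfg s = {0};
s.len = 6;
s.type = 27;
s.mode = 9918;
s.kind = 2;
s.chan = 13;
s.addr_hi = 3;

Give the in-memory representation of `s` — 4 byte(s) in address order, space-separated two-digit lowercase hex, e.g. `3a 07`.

cd cd 7c b7

len:3 = 6 → 0x6 << 29 → word 0xc0000000
type:6 = 27 → 0x1b << 23 → word 0xcd800000
mode:14 = 9918 → 0x26be << 9 → word 0xcdcd7c00
kind:3 = 2 → 0x2 << 6 → word 0xcdcd7c80
chan:4 = 13 → 0xd << 2 → word 0xcdcd7cb4
addr_hi:2 = 3 → 0x3 << 0 → word 0xcdcd7cb7
word = 0xcdcd7cb7 → big-endian bytes:
  [0]=0xcd  [1]=0xcd  [2]=0x7c  [3]=0xb7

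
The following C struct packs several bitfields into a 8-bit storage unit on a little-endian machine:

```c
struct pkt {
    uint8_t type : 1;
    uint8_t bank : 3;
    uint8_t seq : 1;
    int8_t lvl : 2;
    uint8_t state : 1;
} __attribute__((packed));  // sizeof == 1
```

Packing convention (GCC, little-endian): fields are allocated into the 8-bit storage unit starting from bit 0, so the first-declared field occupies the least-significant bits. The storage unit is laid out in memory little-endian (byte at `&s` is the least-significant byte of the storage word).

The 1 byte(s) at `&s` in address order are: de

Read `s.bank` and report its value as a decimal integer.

[0]=0xde (little-endian) → word 0xde
type:1 @ bit 0 → (0xde>>0)&0x1 = 0x0
bank:3 @ bit 1 → (0xde>>1)&0x7 = 0x7  ←
seq:1 @ bit 4 → (0xde>>4)&0x1 = 0x1
lvl:2 @ bit 5 → (0xde>>5)&0x3 = 0x2
state:1 @ bit 7 → (0xde>>7)&0x1 = 0x1

7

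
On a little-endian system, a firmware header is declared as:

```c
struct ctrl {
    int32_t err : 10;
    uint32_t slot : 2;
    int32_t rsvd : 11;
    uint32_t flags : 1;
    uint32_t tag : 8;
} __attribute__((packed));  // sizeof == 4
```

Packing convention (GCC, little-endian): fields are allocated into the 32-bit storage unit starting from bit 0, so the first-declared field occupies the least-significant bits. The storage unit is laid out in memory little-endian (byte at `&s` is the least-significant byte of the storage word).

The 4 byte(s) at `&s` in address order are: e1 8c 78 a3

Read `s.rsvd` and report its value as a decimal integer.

-120

[0]=0xe1 [1]=0x8c [2]=0x78 [3]=0xa3 (little-endian) → word 0xa3788ce1
err:10 @ bit 0 → (0xa3788ce1>>0)&0x3ff = 0xe1
slot:2 @ bit 10 → (0xa3788ce1>>10)&0x3 = 0x3
rsvd:11 @ bit 12 → (0xa3788ce1>>12)&0x7ff = 0x788  ←
flags:1 @ bit 23 → (0xa3788ce1>>23)&0x1 = 0x0
tag:8 @ bit 24 → (0xa3788ce1>>24)&0xff = 0xa3
rsvd signed 11b, MSB=1: 1928 - 2048 = -120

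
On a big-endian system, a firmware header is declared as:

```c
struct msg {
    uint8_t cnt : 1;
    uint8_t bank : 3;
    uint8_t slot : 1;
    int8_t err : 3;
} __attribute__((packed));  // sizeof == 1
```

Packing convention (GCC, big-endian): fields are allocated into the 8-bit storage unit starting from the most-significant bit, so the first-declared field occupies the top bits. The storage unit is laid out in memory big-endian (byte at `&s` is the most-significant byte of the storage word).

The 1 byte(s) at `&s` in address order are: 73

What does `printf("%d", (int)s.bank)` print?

7

[0]=0x73 (big-endian) → word 0x73
cnt:1 @ bit 7 → (0x73>>7)&0x1 = 0x0
bank:3 @ bit 4 → (0x73>>4)&0x7 = 0x7  ←
slot:1 @ bit 3 → (0x73>>3)&0x1 = 0x0
err:3 @ bit 0 → (0x73>>0)&0x7 = 0x3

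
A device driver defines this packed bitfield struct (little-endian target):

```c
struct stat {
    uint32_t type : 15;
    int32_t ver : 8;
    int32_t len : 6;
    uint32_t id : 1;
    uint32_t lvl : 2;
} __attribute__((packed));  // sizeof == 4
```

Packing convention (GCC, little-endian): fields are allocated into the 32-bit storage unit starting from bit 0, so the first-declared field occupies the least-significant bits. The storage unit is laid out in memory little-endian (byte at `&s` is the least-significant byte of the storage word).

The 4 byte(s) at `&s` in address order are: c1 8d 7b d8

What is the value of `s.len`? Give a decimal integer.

[0]=0xc1 [1]=0x8d [2]=0x7b [3]=0xd8 (little-endian) → word 0xd87b8dc1
type [0+:15] = (word>>0) & 0x7fff = 3521
ver [15+:8] = (word>>15) & 0xff = 247
len [23+:6] = (word>>23) & 0x3f = 48  ←
id [29+:1] = (word>>29) & 0x1 = 0
lvl [30+:2] = (word>>30) & 0x3 = 3
len signed 6b, MSB=1: 48 - 64 = -16

-16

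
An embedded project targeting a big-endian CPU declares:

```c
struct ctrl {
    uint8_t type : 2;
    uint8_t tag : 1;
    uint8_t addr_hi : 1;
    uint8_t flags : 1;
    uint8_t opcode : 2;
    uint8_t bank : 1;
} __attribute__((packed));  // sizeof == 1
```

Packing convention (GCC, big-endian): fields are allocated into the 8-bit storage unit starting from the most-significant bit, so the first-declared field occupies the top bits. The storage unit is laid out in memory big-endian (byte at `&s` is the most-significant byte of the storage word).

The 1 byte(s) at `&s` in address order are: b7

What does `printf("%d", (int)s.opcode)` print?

3

[0]=0xb7 (big-endian) → word 0xb7
type:2 @ bit 6 → (0xb7>>6)&0x3 = 0x2
tag:1 @ bit 5 → (0xb7>>5)&0x1 = 0x1
addr_hi:1 @ bit 4 → (0xb7>>4)&0x1 = 0x1
flags:1 @ bit 3 → (0xb7>>3)&0x1 = 0x0
opcode:2 @ bit 1 → (0xb7>>1)&0x3 = 0x3  ←
bank:1 @ bit 0 → (0xb7>>0)&0x1 = 0x1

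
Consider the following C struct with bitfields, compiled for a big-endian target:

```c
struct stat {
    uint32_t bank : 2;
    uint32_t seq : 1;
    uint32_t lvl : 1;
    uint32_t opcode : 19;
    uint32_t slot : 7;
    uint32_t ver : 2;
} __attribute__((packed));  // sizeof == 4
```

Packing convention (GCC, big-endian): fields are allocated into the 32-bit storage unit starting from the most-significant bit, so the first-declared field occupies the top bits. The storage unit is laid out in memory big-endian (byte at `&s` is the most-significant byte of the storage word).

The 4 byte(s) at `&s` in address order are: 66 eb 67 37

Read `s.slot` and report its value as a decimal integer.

77

[0]=0x66 [1]=0xeb [2]=0x67 [3]=0x37 (big-endian) → word 0x66eb6737
bank:2 @ bit 30 → (0x66eb6737>>30)&0x3 = 0x1
seq:1 @ bit 29 → (0x66eb6737>>29)&0x1 = 0x1
lvl:1 @ bit 28 → (0x66eb6737>>28)&0x1 = 0x0
opcode:19 @ bit 9 → (0x66eb6737>>9)&0x7ffff = 0x375b3
slot:7 @ bit 2 → (0x66eb6737>>2)&0x7f = 0x4d  ←
ver:2 @ bit 0 → (0x66eb6737>>0)&0x3 = 0x3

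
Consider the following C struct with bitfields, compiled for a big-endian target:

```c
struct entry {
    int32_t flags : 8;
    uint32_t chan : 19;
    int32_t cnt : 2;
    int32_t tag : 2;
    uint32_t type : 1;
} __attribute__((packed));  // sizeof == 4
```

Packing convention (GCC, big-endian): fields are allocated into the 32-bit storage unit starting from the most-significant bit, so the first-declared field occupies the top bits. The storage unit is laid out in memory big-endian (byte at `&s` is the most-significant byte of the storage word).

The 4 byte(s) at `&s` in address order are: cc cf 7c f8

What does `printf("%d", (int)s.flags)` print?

[0]=0xcc [1]=0xcf [2]=0x7c [3]=0xf8 (big-endian) → word 0xcccf7cf8
flags [24+:8] = (word>>24) & 0xff = 204  ←
chan [5+:19] = (word>>5) & 0x7ffff = 424935
cnt [3+:2] = (word>>3) & 0x3 = 3
tag [1+:2] = (word>>1) & 0x3 = 0
type [0+:1] = (word>>0) & 0x1 = 0
flags signed 8b, MSB=1: 204 - 256 = -52

-52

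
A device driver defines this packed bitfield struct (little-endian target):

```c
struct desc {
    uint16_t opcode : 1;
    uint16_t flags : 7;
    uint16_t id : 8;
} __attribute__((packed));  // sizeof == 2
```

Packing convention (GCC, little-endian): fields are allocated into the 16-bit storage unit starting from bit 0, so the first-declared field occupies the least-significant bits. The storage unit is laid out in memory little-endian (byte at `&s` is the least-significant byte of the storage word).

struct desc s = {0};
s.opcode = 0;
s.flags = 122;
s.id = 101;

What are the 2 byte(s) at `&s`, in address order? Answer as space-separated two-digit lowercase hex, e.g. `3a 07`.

f4 65

opcode:1 = 0 → 0x0 << 0 → word 0x0000
flags:7 = 122 → 0x7a << 1 → word 0x00f4
id:8 = 101 → 0x65 << 8 → word 0x65f4
word = 0x65f4 → little-endian bytes:
  [0]=0xf4  [1]=0x65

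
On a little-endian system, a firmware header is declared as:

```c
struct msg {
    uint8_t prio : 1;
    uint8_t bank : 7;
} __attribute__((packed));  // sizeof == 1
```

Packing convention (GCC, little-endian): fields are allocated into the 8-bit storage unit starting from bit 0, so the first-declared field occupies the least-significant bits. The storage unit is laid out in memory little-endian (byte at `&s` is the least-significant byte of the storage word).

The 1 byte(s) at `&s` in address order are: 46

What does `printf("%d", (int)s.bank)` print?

35

[0]=0x46 (little-endian) → word 0x46
prio [0+:1] = (word>>0) & 0x1 = 0
bank [1+:7] = (word>>1) & 0x7f = 35  ←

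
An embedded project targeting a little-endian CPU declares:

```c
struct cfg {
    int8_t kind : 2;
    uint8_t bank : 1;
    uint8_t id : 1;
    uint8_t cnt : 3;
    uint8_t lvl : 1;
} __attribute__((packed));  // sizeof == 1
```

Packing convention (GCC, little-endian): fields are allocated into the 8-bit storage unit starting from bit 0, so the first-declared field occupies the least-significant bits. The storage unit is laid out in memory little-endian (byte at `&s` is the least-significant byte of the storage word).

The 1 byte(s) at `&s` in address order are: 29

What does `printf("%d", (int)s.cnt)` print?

2

[0]=0x29 (little-endian) → word 0x29
kind:2 @ bit 0 → (0x29>>0)&0x3 = 0x1
bank:1 @ bit 2 → (0x29>>2)&0x1 = 0x0
id:1 @ bit 3 → (0x29>>3)&0x1 = 0x1
cnt:3 @ bit 4 → (0x29>>4)&0x7 = 0x2  ←
lvl:1 @ bit 7 → (0x29>>7)&0x1 = 0x0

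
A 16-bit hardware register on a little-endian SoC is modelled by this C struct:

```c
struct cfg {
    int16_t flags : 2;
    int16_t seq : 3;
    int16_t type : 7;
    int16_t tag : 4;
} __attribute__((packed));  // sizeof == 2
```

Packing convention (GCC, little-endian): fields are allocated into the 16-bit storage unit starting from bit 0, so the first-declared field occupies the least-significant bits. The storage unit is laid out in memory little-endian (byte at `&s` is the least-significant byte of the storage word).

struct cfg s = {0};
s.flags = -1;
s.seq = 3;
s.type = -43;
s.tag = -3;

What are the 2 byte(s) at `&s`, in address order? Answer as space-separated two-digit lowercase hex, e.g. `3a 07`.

flags:2 = -1 → 0x3 << 0 → word 0x0003
seq:3 = 3 → 0x3 << 2 → word 0x000f
type:7 = -43 → 0x55 << 5 → word 0x0aaf
tag:4 = -3 → 0xd << 12 → word 0xdaaf
word = 0xdaaf → little-endian bytes:
  [0]=0xaf  [1]=0xda

af da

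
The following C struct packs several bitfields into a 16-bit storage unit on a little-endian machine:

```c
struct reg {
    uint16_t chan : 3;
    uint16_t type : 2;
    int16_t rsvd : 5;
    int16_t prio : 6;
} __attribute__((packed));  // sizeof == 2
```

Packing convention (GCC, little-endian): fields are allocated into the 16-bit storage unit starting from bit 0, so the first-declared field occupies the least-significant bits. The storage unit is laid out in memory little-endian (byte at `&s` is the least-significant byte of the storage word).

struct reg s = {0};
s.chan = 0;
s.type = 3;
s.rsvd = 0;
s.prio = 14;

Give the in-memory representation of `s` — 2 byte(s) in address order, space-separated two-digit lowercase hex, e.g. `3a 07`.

18 38

chan:3 = 0 → 0x0 << 0 → word 0x0000
type:2 = 3 → 0x3 << 3 → word 0x0018
rsvd:5 = 0 → 0x0 << 5 → word 0x0018
prio:6 = 14 → 0xe << 10 → word 0x3818
word = 0x3818 → little-endian bytes:
  [0]=0x18  [1]=0x38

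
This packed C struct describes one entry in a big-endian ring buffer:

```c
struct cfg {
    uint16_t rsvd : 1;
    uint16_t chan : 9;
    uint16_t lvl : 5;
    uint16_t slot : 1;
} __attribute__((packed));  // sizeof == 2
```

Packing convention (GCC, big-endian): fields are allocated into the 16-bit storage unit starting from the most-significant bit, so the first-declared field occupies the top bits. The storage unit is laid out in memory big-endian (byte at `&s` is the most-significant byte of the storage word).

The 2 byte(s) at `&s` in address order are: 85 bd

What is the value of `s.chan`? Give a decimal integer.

22

[0]=0x85 [1]=0xbd (big-endian) → word 0x85bd
rsvd:1 @ bit 15 → (0x85bd>>15)&0x1 = 0x1
chan:9 @ bit 6 → (0x85bd>>6)&0x1ff = 0x16  ←
lvl:5 @ bit 1 → (0x85bd>>1)&0x1f = 0x1e
slot:1 @ bit 0 → (0x85bd>>0)&0x1 = 0x1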